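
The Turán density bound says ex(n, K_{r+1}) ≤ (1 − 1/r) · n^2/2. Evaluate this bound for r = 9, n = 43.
Turán density bound = (8/9) · 43^2/2 = 7396/9 ≈ 821.7778

Turán's theorem: ex(n, K_{r+1}) is achieved by the complete r-partite Turán graph T(n, r) with parts as balanced as possible, and is at most (1 − 1/r) · n^2/2. For r = 9, n = 43: the density bound is (8/9) · 1849/2 = 7396/9 ≈ 821.7778. The integer-valued extremum is e(T(43, 9)) = 821, which is strictly less than the density bound 7396/9 since 9 ∤ 43 (the parts of T(43, 9) cannot all be equal).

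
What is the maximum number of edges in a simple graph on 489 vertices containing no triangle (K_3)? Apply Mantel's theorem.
ex(489, K_3) = ⌊489^2/4⌋ = 59780

Mantel (1907): a triangle-free graph on n vertices has at most ⌊n^2/4⌋ edges, with equality for the complete bipartite graph K_{⌊n/2⌋, ⌈n/2⌉}. For n = 489: ⌊489^2/4⌋ = ⌊239121/4⌋ = 59780. The extremal graph is K_{244, 245}, which has 244·245 = 59780 edges.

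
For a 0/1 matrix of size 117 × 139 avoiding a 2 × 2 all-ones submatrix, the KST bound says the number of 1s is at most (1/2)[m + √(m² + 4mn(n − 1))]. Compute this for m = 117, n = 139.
z(117, 139; 2, 2) ≤ (1/2)[117 + √(117² + 4·117·139·138)] = (1/2)[117 + √8990865] = 1557.7386

Kővári–Sós–Turán: let r_1, ..., r_117 be the row sums and z = Σ r_i the total number of 1s. Each pair of columns can share at most one row with both entries 1 (else a 2×2 all-ones block appears), so Σ_i C(r_i, 2) ≤ C(139, 2) = 9591. By convexity Σ_i C(r_i, 2) ≥ 117·C(z/117, 2) = z(z − 117)/(2·117), giving z² − 117z − 117·139·138 ≤ 0 and hence z ≤ (1/2)[117 + √(13689 + 4·2244294)] = (1/2)[117 + √8990865] ≈ (1/2)(117 + 2998.4771) = 1557.7386.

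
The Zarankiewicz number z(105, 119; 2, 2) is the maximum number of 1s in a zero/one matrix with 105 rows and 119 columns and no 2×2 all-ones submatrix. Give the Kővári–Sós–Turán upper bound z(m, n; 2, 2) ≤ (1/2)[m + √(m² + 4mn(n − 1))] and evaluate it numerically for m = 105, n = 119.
z(105, 119; 2, 2) ≤ (1/2)[105 + √(105² + 4·105·119·118)] = (1/2)[105 + √5908665] = 1267.8873

Kővári–Sós–Turán: let r_1, ..., r_105 be the row sums and z = Σ r_i the total number of 1s. Each pair of columns can share at most one row with both entries 1 (else a 2×2 all-ones block appears), so Σ_i C(r_i, 2) ≤ C(119, 2) = 7021. By convexity Σ_i C(r_i, 2) ≥ 105·C(z/105, 2) = z(z − 105)/(2·105), giving z² − 105z − 105·119·118 ≤ 0 and hence z ≤ (1/2)[105 + √(11025 + 4·1474410)] = (1/2)[105 + √5908665] ≈ (1/2)(105 + 2430.7746) = 1267.8873.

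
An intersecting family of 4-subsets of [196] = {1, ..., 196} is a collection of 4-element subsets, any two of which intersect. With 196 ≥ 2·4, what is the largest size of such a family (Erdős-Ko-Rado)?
max |F| = C(195, 3) = 1216865

The Erdős-Ko-Rado theorem states: for n ≥ 2k, an intersecting family of k-subsets of an n-element set has size at most C(n − 1, k − 1), with equality for 'star' families {A ⊆ [n] : |A| = k, i ∈ A} (fix an element i). For n = 196, k = 4: C(195, 3) = 1216865.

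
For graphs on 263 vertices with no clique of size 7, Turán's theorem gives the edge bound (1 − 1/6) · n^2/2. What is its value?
Turán density bound = (5/6) · 263^2/2 = 345845/12 ≈ 28820.4167

Turán's theorem: ex(n, K_{r+1}) is achieved by the complete r-partite Turán graph T(n, r) with parts as balanced as possible, and is at most (1 − 1/r) · n^2/2. For r = 6, n = 263: the density bound is (5/6) · 69169/2 = 345845/12 ≈ 28820.4167. The integer-valued extremum is e(T(263, 6)) = 28820, which is strictly less than the density bound 345845/12 since 6 ∤ 263 (the parts of T(263, 6) cannot all be equal).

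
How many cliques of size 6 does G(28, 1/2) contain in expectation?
E[# K_6] = C(28, 6) · (1/2)^C(6, 2) = 376740 / 2^15 = 94185/8192 ≈ 11.497192

For each 6-subset S of vertices (there are C(28, 6) = 376740 such S), let X_S = 1 if S induces a K_6 (all C(6, 2) = 15 edges present). Then P(X_S = 1) = (1/2)^15 = 1/32768. By linearity of expectation, E[# K_6] = C(28, 6) · (1/2)^15 = 376740 / 32768 = 94185/8192 ≈ 11.497192.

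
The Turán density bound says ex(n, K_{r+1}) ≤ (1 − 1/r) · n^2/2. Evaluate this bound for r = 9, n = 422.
Turán density bound = (8/9) · 422^2/2 = 712336/9 ≈ 79148.4444

Turán's theorem: ex(n, K_{r+1}) is achieved by the complete r-partite Turán graph T(n, r) with parts as balanced as possible, and is at most (1 − 1/r) · n^2/2. For r = 9, n = 422: the density bound is (8/9) · 178084/2 = 712336/9 ≈ 79148.4444. The integer-valued extremum is e(T(422, 9)) = 79148, which is strictly less than the density bound 712336/9 since 9 ∤ 422 (the parts of T(422, 9) cannot all be equal).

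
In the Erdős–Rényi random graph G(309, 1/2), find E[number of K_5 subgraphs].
E[# K_5] = C(309, 5) · (1/2)^C(5, 2) = 22724147061 / 2^10 ≈ 22191549.864258

For each 5-subset S of vertices (there are C(309, 5) = 22724147061 such S), let X_S = 1 if S induces a K_5 (all C(5, 2) = 10 edges present). Then P(X_S = 1) = (1/2)^10 = 1/1024. By linearity of expectation, E[# K_5] = C(309, 5) · (1/2)^10 = 22724147061 / 1024 ≈ 22191549.864258.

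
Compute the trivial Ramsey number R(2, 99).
R(2, 99) = 99

R(2, k) = k for all k ≥ 2: in a 2-colouring of K_k, either some edge is red (a red K_2) or all edges are blue (a blue K_k). And K_{98} coloured all-blue has no blue K_99, so R(2, 99) > 98. Hence R(2, 99) = 99.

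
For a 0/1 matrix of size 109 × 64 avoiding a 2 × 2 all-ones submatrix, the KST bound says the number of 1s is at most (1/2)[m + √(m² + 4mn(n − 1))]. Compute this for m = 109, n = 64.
z(109, 64; 2, 2) ≤ (1/2)[109 + √(109² + 4·109·64·63)] = (1/2)[109 + √1769833] = 719.6754

Kővári–Sós–Turán: let r_1, ..., r_109 be the row sums and z = Σ r_i the total number of 1s. Each pair of columns can share at most one row with both entries 1 (else a 2×2 all-ones block appears), so Σ_i C(r_i, 2) ≤ C(64, 2) = 2016. By convexity Σ_i C(r_i, 2) ≥ 109·C(z/109, 2) = z(z − 109)/(2·109), giving z² − 109z − 109·64·63 ≤ 0 and hence z ≤ (1/2)[109 + √(11881 + 4·439488)] = (1/2)[109 + √1769833] ≈ (1/2)(109 + 1330.3507) = 719.6754.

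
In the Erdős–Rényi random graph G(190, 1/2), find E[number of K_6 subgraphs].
E[# K_6] = C(190, 6) · (1/2)^C(6, 2) = 60334683255 / 2^15 ≈ 1841268.409882

For each 6-subset S of vertices (there are C(190, 6) = 60334683255 such S), let X_S = 1 if S induces a K_6 (all C(6, 2) = 15 edges present). Then P(X_S = 1) = (1/2)^15 = 1/32768. By linearity of expectation, E[# K_6] = C(190, 6) · (1/2)^15 = 60334683255 / 32768 ≈ 1841268.409882.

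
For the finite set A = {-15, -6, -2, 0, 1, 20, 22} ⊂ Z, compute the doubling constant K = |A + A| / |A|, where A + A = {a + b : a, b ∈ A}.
K = |A + A| / |A| = 27/7

Enumerate A + A = {a + b : a, b ∈ A}. With |A| = 7, there are |A|^2 = 49 ordered sum pairs; collecting distinct values, A + A = {-30, -21, -17, -15, -14, -12, -8, -6, -5, -4, -2, -1, 0, 1, 2, 5, 7, 14, 16, 18, 20, 21, 22, 23, 40, 42, 44}, so |A + A| = 27. Thus K = 27/7. For comparison, the minimum possible |A + A| over all 7-element sets is 2·7 − 1 = 13 (so min K = 13/7), attained only by arithmetic progressions.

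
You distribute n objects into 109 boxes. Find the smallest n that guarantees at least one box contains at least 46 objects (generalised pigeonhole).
n = (46 − 1)·109 + 1 = 4906

By the generalised pigeonhole principle, to guarantee some box contains ≥ r objects we need more than (r − 1) · k objects total. Threshold: n = (r − 1) · k + 1. With r = 46 and k = 109: n = 45 · 109 + 1 = 4905 + 1 = 4906. For n = 4905 = 45 · 109, we can put exactly 45 objects in every box, avoiding 46 in any single one — so 4906 is tight.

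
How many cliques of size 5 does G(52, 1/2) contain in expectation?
E[# K_5] = C(52, 5) · (1/2)^C(5, 2) = 2598960 / 2^10 = 162435/64 = 2538.046875

For each 5-subset S of vertices (there are C(52, 5) = 2598960 such S), let X_S = 1 if S induces a K_5 (all C(5, 2) = 10 edges present). Then P(X_S = 1) = (1/2)^10 = 1/1024. By linearity of expectation, E[# K_5] = C(52, 5) · (1/2)^10 = 2598960 / 1024 = 162435/64 = 2538.046875.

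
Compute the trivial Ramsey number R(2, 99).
R(2, 99) = 99

R(2, k) = k for all k ≥ 2: in a 2-colouring of K_k, either some edge is red (a red K_2) or all edges are blue (a blue K_k). And K_{98} coloured all-blue has no blue K_99, so R(2, 99) > 98. Hence R(2, 99) = 99.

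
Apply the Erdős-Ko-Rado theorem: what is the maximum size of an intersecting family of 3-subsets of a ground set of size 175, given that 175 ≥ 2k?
max |F| = C(174, 2) = 15051

The Erdős-Ko-Rado theorem states: for n ≥ 2k, an intersecting family of k-subsets of an n-element set has size at most C(n − 1, k − 1), with equality for 'star' families {A ⊆ [n] : |A| = k, i ∈ A} (fix an element i). For n = 175, k = 3: C(174, 2) = 15051.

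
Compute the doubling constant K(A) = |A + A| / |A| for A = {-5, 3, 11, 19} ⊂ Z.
K = |A + A| / |A| = 7/4

Enumerate A + A = {a + b : a, b ∈ A}. With |A| = 4, there are |A|^2 = 16 ordered sum pairs; collecting distinct values, A + A = {-10, -2, 6, 14, 22, 30, 38}, so |A + A| = 7. Thus K = 7/4. Here |A + A| = 2|A| − 1 = 7, the minimum possible — so K = 7/4 is minimal, which holds iff A is an arithmetic progression.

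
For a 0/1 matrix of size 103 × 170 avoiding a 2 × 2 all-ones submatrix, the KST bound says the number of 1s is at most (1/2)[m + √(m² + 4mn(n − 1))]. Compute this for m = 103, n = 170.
z(103, 170; 2, 2) ≤ (1/2)[103 + √(103² + 4·103·170·169)] = (1/2)[103 + √11847369] = 1772.5004

Kővári–Sós–Turán: let r_1, ..., r_103 be the row sums and z = Σ r_i the total number of 1s. Each pair of columns can share at most one row with both entries 1 (else a 2×2 all-ones block appears), so Σ_i C(r_i, 2) ≤ C(170, 2) = 14365. By convexity Σ_i C(r_i, 2) ≥ 103·C(z/103, 2) = z(z − 103)/(2·103), giving z² − 103z − 103·170·169 ≤ 0 and hence z ≤ (1/2)[103 + √(10609 + 4·2959190)] = (1/2)[103 + √11847369] ≈ (1/2)(103 + 3442.0007) = 1772.5004.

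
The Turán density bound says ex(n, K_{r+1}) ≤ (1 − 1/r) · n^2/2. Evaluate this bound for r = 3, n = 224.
Turán density bound = (2/3) · 224^2/2 = 50176/3 ≈ 16725.3333

Turán's theorem: ex(n, K_{r+1}) is achieved by the complete r-partite Turán graph T(n, r) with parts as balanced as possible, and is at most (1 − 1/r) · n^2/2. For r = 3, n = 224: the density bound is (2/3) · 50176/2 = 50176/3 ≈ 16725.3333. The integer-valued extremum is e(T(224, 3)) = 16725, which is strictly less than the density bound 50176/3 since 3 ∤ 224 (the parts of T(224, 3) cannot all be equal).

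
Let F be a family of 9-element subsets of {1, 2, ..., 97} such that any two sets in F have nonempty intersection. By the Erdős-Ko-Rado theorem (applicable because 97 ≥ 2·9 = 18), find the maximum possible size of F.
max |F| = C(96, 8) = 132601016340

The Erdős-Ko-Rado theorem states: for n ≥ 2k, an intersecting family of k-subsets of an n-element set has size at most C(n − 1, k − 1), with equality for 'star' families {A ⊆ [n] : |A| = k, i ∈ A} (fix an element i). For n = 97, k = 9: C(96, 8) = 132601016340.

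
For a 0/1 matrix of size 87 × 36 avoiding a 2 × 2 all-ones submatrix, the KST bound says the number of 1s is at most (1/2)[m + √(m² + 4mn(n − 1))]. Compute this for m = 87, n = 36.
z(87, 36; 2, 2) ≤ (1/2)[87 + √(87² + 4·87·36·35)] = (1/2)[87 + √446049] = 377.4345

Kővári–Sós–Turán: let r_1, ..., r_87 be the row sums and z = Σ r_i the total number of 1s. Each pair of columns can share at most one row with both entries 1 (else a 2×2 all-ones block appears), so Σ_i C(r_i, 2) ≤ C(36, 2) = 630. By convexity Σ_i C(r_i, 2) ≥ 87·C(z/87, 2) = z(z − 87)/(2·87), giving z² − 87z − 87·36·35 ≤ 0 and hence z ≤ (1/2)[87 + √(7569 + 4·109620)] = (1/2)[87 + √446049] ≈ (1/2)(87 + 667.869) = 377.4345.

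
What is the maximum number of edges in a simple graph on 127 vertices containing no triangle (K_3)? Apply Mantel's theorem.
ex(127, K_3) = ⌊127^2/4⌋ = 4032

Mantel (1907): a triangle-free graph on n vertices has at most ⌊n^2/4⌋ edges, with equality for the complete bipartite graph K_{⌊n/2⌋, ⌈n/2⌉}. For n = 127: ⌊127^2/4⌋ = ⌊16129/4⌋ = 4032. The extremal graph is K_{63, 64}, which has 63·64 = 4032 edges.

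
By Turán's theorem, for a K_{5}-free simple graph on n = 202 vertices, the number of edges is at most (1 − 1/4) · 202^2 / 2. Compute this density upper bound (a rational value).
Turán density bound = (3/4) · 202^2/2 = 30603/2 ≈ 15301.5

Turán's theorem: ex(n, K_{r+1}) is achieved by the complete r-partite Turán graph T(n, r) with parts as balanced as possible, and is at most (1 − 1/r) · n^2/2. For r = 4, n = 202: the density bound is (3/4) · 40804/2 = 30603/2 ≈ 15301.5. The integer-valued extremum is e(T(202, 4)) = 15301, which is strictly less than the density bound 30603/2 since 4 ∤ 202 (the parts of T(202, 4) cannot all be equal).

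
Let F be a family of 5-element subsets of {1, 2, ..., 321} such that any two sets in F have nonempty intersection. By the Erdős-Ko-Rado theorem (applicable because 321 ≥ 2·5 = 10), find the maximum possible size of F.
max |F| = C(320, 4) = 428761520

Erdős-Ko-Rado (1961): when n ≥ 2k, max |F| = C(n−1, k−1). The bound is attained by the star {A : i ∈ A} for any fixed i ∈ [n]. Here C(321−1, 5−1) = C(320, 4) = 428761520.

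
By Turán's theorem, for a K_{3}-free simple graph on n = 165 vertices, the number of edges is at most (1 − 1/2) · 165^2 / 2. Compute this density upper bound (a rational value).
Turán density bound = (1/2) · 165^2/2 = 27225/4 ≈ 6806.25

Turán's theorem: ex(n, K_{r+1}) is achieved by the complete r-partite Turán graph T(n, r) with parts as balanced as possible, and is at most (1 − 1/r) · n^2/2. For r = 2, n = 165: the density bound is (1/2) · 27225/2 = 27225/4 ≈ 6806.25. The integer-valued extremum is e(T(165, 2)) = 6806, which is strictly less than the density bound 27225/4 since 2 ∤ 165 (the parts of T(165, 2) cannot all be equal).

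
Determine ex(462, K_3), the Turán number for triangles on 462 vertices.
ex(462, K_3) = ⌊462^2/4⌋ = 53361

Mantel (1907): a triangle-free graph on n vertices has at most ⌊n^2/4⌋ edges, with equality for the complete bipartite graph K_{⌊n/2⌋, ⌈n/2⌉}. For n = 462: ⌊462^2/4⌋ = ⌊213444/4⌋ = 53361. The extremal graph is K_{231, 231}, which has 231·231 = 53361 edges.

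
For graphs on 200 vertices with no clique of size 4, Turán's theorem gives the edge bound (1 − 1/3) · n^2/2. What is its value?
Turán density bound = (2/3) · 200^2/2 = 40000/3 ≈ 13333.3333

Turán's theorem: ex(n, K_{r+1}) is achieved by the complete r-partite Turán graph T(n, r) with parts as balanced as possible, and is at most (1 − 1/r) · n^2/2. For r = 3, n = 200: the density bound is (2/3) · 40000/2 = 40000/3 ≈ 13333.3333. The integer-valued extremum is e(T(200, 3)) = 13333, which is strictly less than the density bound 40000/3 since 3 ∤ 200 (the parts of T(200, 3) cannot all be equal).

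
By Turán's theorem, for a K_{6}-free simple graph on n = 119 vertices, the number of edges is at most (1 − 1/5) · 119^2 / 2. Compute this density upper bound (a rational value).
Turán density bound = (4/5) · 119^2/2 = 28322/5 ≈ 5664.4

Turán's theorem: ex(n, K_{r+1}) is achieved by the complete r-partite Turán graph T(n, r) with parts as balanced as possible, and is at most (1 − 1/r) · n^2/2. For r = 5, n = 119: the density bound is (4/5) · 14161/2 = 28322/5 ≈ 5664.4. The integer-valued extremum is e(T(119, 5)) = 5664, which is strictly less than the density bound 28322/5 since 5 ∤ 119 (the parts of T(119, 5) cannot all be equal).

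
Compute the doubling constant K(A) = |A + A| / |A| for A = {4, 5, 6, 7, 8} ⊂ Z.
K = |A + A| / |A| = 9/5

Enumerate A + A = {a + b : a, b ∈ A}. With |A| = 5, there are |A|^2 = 25 ordered sum pairs; collecting distinct values, A + A = {8, 9, 10, 11, 12, 13, 14, 15, 16}, so |A + A| = 9. Thus K = 9/5. Here |A + A| = 2|A| − 1 = 9, the minimum possible — so K = 9/5 is minimal, which holds iff A is an arithmetic progression.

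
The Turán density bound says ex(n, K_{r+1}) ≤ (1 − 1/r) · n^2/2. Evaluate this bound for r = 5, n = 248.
Turán density bound = (4/5) · 248^2/2 = 123008/5 ≈ 24601.6

Turán's theorem: ex(n, K_{r+1}) is achieved by the complete r-partite Turán graph T(n, r) with parts as balanced as possible, and is at most (1 − 1/r) · n^2/2. For r = 5, n = 248: the density bound is (4/5) · 61504/2 = 123008/5 ≈ 24601.6. The integer-valued extremum is e(T(248, 5)) = 24601, which is strictly less than the density bound 123008/5 since 5 ∤ 248 (the parts of T(248, 5) cannot all be equal).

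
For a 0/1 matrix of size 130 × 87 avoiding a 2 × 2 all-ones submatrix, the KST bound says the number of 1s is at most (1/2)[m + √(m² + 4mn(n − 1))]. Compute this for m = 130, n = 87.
z(130, 87; 2, 2) ≤ (1/2)[130 + √(130² + 4·130·87·86)] = (1/2)[130 + √3907540] = 1053.3749

Kővári–Sós–Turán: let r_1, ..., r_130 be the row sums and z = Σ r_i the total number of 1s. Each pair of columns can share at most one row with both entries 1 (else a 2×2 all-ones block appears), so Σ_i C(r_i, 2) ≤ C(87, 2) = 3741. By convexity Σ_i C(r_i, 2) ≥ 130·C(z/130, 2) = z(z − 130)/(2·130), giving z² − 130z − 130·87·86 ≤ 0 and hence z ≤ (1/2)[130 + √(16900 + 4·972660)] = (1/2)[130 + √3907540] ≈ (1/2)(130 + 1976.7499) = 1053.3749.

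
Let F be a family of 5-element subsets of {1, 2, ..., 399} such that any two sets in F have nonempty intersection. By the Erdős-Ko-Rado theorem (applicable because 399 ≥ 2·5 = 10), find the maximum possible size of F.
max |F| = C(398, 4) = 1029804105

The Erdős-Ko-Rado theorem states: for n ≥ 2k, an intersecting family of k-subsets of an n-element set has size at most C(n − 1, k − 1), with equality for 'star' families {A ⊆ [n] : |A| = k, i ∈ A} (fix an element i). For n = 399, k = 5: C(398, 4) = 1029804105.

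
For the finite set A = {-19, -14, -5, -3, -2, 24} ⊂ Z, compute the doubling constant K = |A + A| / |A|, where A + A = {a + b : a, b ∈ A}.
K = |A + A| / |A| = 21/6 = 7/2

Enumerate A + A = {a + b : a, b ∈ A}. With |A| = 6, there are |A|^2 = 36 ordered sum pairs; collecting distinct values, A + A = {-38, -33, -28, -24, -22, -21, -19, -17, -16, -10, -8, -7, -6, -5, -4, 5, 10, 19, 21, 22, 48}, so |A + A| = 21. Thus K = 21/6 = 7/2. For comparison, the minimum possible |A + A| over all 6-element sets is 2·6 − 1 = 11 (so min K = 11/6), attained only by arithmetic progressions.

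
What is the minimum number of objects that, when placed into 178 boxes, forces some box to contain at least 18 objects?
n = (18 − 1)·178 + 1 = 3027

By the generalised pigeonhole principle, to guarantee some box contains ≥ r objects we need more than (r − 1) · k objects total. Threshold: n = (r − 1) · k + 1. With r = 18 and k = 178: n = 17 · 178 + 1 = 3026 + 1 = 3027. For n = 3026 = 17 · 178, we can put exactly 17 objects in every box, avoiding 18 in any single one — so 3027 is tight.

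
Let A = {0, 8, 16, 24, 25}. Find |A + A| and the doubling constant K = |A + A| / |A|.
K = |A + A| / |A| = 12/5

Enumerate A + A = {a + b : a, b ∈ A}. With |A| = 5, there are |A|^2 = 25 ordered sum pairs; collecting distinct values, A + A = {0, 8, 16, 24, 25, 32, 33, 40, 41, 48, 49, 50}, so |A + A| = 12. Thus K = 12/5. For comparison, the minimum possible |A + A| over all 5-element sets is 2·5 − 1 = 9 (so min K = 9/5), attained only by arithmetic progressions.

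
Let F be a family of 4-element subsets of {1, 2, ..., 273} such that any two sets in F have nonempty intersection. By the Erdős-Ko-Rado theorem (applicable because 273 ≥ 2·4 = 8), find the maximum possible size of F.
max |F| = C(272, 3) = 3317040

The Erdős-Ko-Rado theorem states: for n ≥ 2k, an intersecting family of k-subsets of an n-element set has size at most C(n − 1, k − 1), with equality for 'star' families {A ⊆ [n] : |A| = k, i ∈ A} (fix an element i). For n = 273, k = 4: C(272, 3) = 3317040.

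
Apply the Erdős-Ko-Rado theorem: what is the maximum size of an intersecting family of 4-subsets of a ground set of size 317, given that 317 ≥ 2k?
max |F| = C(316, 3) = 5209260

The Erdős-Ko-Rado theorem states: for n ≥ 2k, an intersecting family of k-subsets of an n-element set has size at most C(n − 1, k − 1), with equality for 'star' families {A ⊆ [n] : |A| = k, i ∈ A} (fix an element i). For n = 317, k = 4: C(316, 3) = 5209260.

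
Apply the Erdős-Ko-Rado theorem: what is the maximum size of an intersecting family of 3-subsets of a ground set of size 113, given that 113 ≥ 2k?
max |F| = C(112, 2) = 6216

The Erdős-Ko-Rado theorem states: for n ≥ 2k, an intersecting family of k-subsets of an n-element set has size at most C(n − 1, k − 1), with equality for 'star' families {A ⊆ [n] : |A| = k, i ∈ A} (fix an element i). For n = 113, k = 3: C(112, 2) = 6216.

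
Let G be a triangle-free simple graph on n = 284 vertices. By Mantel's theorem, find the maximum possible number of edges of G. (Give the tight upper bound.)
ex(284, K_3) = ⌊284^2/4⌋ = 20164

Mantel (1907): a triangle-free graph on n vertices has at most ⌊n^2/4⌋ edges, with equality for the complete bipartite graph K_{⌊n/2⌋, ⌈n/2⌉}. For n = 284: ⌊284^2/4⌋ = ⌊80656/4⌋ = 20164. The extremal graph is K_{142, 142}, which has 142·142 = 20164 edges.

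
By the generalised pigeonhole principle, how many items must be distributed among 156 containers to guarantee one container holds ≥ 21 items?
n = (21 − 1)·156 + 1 = 3121

By the generalised pigeonhole principle, to guarantee some box contains ≥ r objects we need more than (r − 1) · k objects total. Threshold: n = (r − 1) · k + 1. With r = 21 and k = 156: n = 20 · 156 + 1 = 3120 + 1 = 3121. For n = 3120 = 20 · 156, we can put exactly 20 objects in every box, avoiding 21 in any single one — so 3121 is tight.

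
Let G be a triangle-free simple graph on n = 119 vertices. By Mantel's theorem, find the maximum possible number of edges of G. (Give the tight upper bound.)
ex(119, K_3) = ⌊119^2/4⌋ = 3540

Mantel (1907): a triangle-free graph on n vertices has at most ⌊n^2/4⌋ edges, with equality for the complete bipartite graph K_{⌊n/2⌋, ⌈n/2⌉}. For n = 119: ⌊119^2/4⌋ = ⌊14161/4⌋ = 3540. The extremal graph is K_{59, 60}, which has 59·60 = 3540 edges.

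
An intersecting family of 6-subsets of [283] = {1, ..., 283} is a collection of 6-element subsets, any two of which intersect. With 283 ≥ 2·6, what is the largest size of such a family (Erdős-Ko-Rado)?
max |F| = C(282, 5) = 14341058676

The Erdős-Ko-Rado theorem states: for n ≥ 2k, an intersecting family of k-subsets of an n-element set has size at most C(n − 1, k − 1), with equality for 'star' families {A ⊆ [n] : |A| = k, i ∈ A} (fix an element i). For n = 283, k = 6: C(282, 5) = 14341058676.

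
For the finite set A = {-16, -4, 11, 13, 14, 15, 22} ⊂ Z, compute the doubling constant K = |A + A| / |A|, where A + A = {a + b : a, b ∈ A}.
K = |A + A| / |A| = 26/7

Enumerate A + A = {a + b : a, b ∈ A}. With |A| = 7, there are |A|^2 = 49 ordered sum pairs; collecting distinct values, A + A = {-32, -20, -8, -5, -3, -2, -1, 6, 7, 9, 10, 11, 18, 22, 24, 25, 26, 27, 28, 29, 30, 33, 35, 36, 37, 44}, so |A + A| = 26. Thus K = 26/7. For comparison, the minimum possible |A + A| over all 7-element sets is 2·7 − 1 = 13 (so min K = 13/7), attained only by arithmetic progressions.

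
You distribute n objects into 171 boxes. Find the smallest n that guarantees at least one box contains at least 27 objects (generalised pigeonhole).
n = (27 − 1)·171 + 1 = 4447

By the generalised pigeonhole principle, to guarantee some box contains ≥ r objects we need more than (r − 1) · k objects total. Threshold: n = (r − 1) · k + 1. With r = 27 and k = 171: n = 26 · 171 + 1 = 4446 + 1 = 4447. For n = 4446 = 26 · 171, we can put exactly 26 objects in every box, avoiding 27 in any single one — so 4447 is tight.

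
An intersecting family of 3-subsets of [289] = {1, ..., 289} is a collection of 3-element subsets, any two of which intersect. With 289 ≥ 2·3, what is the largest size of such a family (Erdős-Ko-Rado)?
max |F| = C(288, 2) = 41328

The Erdős-Ko-Rado theorem states: for n ≥ 2k, an intersecting family of k-subsets of an n-element set has size at most C(n − 1, k − 1), with equality for 'star' families {A ⊆ [n] : |A| = k, i ∈ A} (fix an element i). For n = 289, k = 3: C(288, 2) = 41328.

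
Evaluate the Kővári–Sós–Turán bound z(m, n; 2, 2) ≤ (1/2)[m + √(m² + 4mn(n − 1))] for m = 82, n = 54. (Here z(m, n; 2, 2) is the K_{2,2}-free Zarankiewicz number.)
z(82, 54; 2, 2) ≤ (1/2)[82 + √(82² + 4·82·54·53)] = (1/2)[82 + √945460] = 527.1738

Kővári–Sós–Turán: let r_1, ..., r_82 be the row sums and z = Σ r_i the total number of 1s. Each pair of columns can share at most one row with both entries 1 (else a 2×2 all-ones block appears), so Σ_i C(r_i, 2) ≤ C(54, 2) = 1431. By convexity Σ_i C(r_i, 2) ≥ 82·C(z/82, 2) = z(z − 82)/(2·82), giving z² − 82z − 82·54·53 ≤ 0 and hence z ≤ (1/2)[82 + √(6724 + 4·234684)] = (1/2)[82 + √945460] ≈ (1/2)(82 + 972.3477) = 527.1738.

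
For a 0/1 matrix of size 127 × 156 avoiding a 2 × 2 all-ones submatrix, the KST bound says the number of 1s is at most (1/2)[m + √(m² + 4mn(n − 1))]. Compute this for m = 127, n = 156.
z(127, 156; 2, 2) ≤ (1/2)[127 + √(127² + 4·127·156·155)] = (1/2)[127 + √12299569] = 1817.0371

Kővári–Sós–Turán: let r_1, ..., r_127 be the row sums and z = Σ r_i the total number of 1s. Each pair of columns can share at most one row with both entries 1 (else a 2×2 all-ones block appears), so Σ_i C(r_i, 2) ≤ C(156, 2) = 12090. By convexity Σ_i C(r_i, 2) ≥ 127·C(z/127, 2) = z(z − 127)/(2·127), giving z² − 127z − 127·156·155 ≤ 0 and hence z ≤ (1/2)[127 + √(16129 + 4·3070860)] = (1/2)[127 + √12299569] ≈ (1/2)(127 + 3507.0741) = 1817.0371.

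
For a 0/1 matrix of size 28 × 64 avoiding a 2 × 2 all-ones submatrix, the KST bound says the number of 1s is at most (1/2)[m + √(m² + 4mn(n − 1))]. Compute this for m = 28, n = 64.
z(28, 64; 2, 2) ≤ (1/2)[28 + √(28² + 4·28·64·63)] = (1/2)[28 + √452368] = 350.2915

Kővári–Sós–Turán: let r_1, ..., r_28 be the row sums and z = Σ r_i the total number of 1s. Each pair of columns can share at most one row with both entries 1 (else a 2×2 all-ones block appears), so Σ_i C(r_i, 2) ≤ C(64, 2) = 2016. By convexity Σ_i C(r_i, 2) ≥ 28·C(z/28, 2) = z(z − 28)/(2·28), giving z² − 28z − 28·64·63 ≤ 0 and hence z ≤ (1/2)[28 + √(784 + 4·112896)] = (1/2)[28 + √452368] ≈ (1/2)(28 + 672.5831) = 350.2915.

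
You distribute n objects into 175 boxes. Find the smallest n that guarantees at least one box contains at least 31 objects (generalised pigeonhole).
n = (31 − 1)·175 + 1 = 5251

By the generalised pigeonhole principle, to guarantee some box contains ≥ r objects we need more than (r − 1) · k objects total. Threshold: n = (r − 1) · k + 1. With r = 31 and k = 175: n = 30 · 175 + 1 = 5250 + 1 = 5251. For n = 5250 = 30 · 175, we can put exactly 30 objects in every box, avoiding 31 in any single one — so 5251 is tight.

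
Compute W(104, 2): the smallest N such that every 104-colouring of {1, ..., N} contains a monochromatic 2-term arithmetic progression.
W(104, 2) = 104 + 1 = 105

A 2-term AP is any pair of integers, so a monochromatic 2-AP exists iff some colour is used at least twice. With 104 colours, the colouring i ↦ i on {1, ..., 104} uses each colour once, avoiding any monochromatic pair, so W(104, 2) > 104. For {1, ..., 105}, pigeonhole forces two integers of the same colour, which form a monochromatic 2-AP. Hence W(104, 2) = 105.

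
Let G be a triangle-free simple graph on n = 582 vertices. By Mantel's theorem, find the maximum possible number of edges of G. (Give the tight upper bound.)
ex(582, K_3) = ⌊582^2/4⌋ = 84681

Mantel (1907): a triangle-free graph on n vertices has at most ⌊n^2/4⌋ edges, with equality for the complete bipartite graph K_{⌊n/2⌋, ⌈n/2⌉}. For n = 582: ⌊582^2/4⌋ = ⌊338724/4⌋ = 84681. The extremal graph is K_{291, 291}, which has 291·291 = 84681 edges.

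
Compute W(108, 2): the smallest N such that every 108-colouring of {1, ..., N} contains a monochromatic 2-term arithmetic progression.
W(108, 2) = 108 + 1 = 109

A 2-term AP is any pair of integers, so a monochromatic 2-AP exists iff some colour is used at least twice. With 108 colours, the colouring i ↦ i on {1, ..., 108} uses each colour once, avoiding any monochromatic pair, so W(108, 2) > 108. For {1, ..., 109}, pigeonhole forces two integers of the same colour, which form a monochromatic 2-AP. Hence W(108, 2) = 109.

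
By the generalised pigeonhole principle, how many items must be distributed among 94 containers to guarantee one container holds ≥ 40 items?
n = (40 − 1)·94 + 1 = 3667

By the generalised pigeonhole principle, to guarantee some box contains ≥ r objects we need more than (r − 1) · k objects total. Threshold: n = (r − 1) · k + 1. With r = 40 and k = 94: n = 39 · 94 + 1 = 3666 + 1 = 3667. For n = 3666 = 39 · 94, we can put exactly 39 objects in every box, avoiding 40 in any single one — so 3667 is tight.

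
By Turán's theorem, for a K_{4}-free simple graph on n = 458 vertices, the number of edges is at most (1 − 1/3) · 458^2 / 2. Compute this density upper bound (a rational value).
Turán density bound = (2/3) · 458^2/2 = 209764/3 ≈ 69921.3333

Turán's theorem: ex(n, K_{r+1}) is achieved by the complete r-partite Turán graph T(n, r) with parts as balanced as possible, and is at most (1 − 1/r) · n^2/2. For r = 3, n = 458: the density bound is (2/3) · 209764/2 = 209764/3 ≈ 69921.3333. The integer-valued extremum is e(T(458, 3)) = 69921, which is strictly less than the density bound 209764/3 since 3 ∤ 458 (the parts of T(458, 3) cannot all be equal).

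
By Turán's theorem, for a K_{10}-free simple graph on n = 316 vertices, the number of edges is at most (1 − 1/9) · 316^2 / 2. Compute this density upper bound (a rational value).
Turán density bound = (8/9) · 316^2/2 = 399424/9 ≈ 44380.4444

Turán's theorem: ex(n, K_{r+1}) is achieved by the complete r-partite Turán graph T(n, r) with parts as balanced as possible, and is at most (1 − 1/r) · n^2/2. For r = 9, n = 316: the density bound is (8/9) · 99856/2 = 399424/9 ≈ 44380.4444. The integer-valued extremum is e(T(316, 9)) = 44380, which is strictly less than the density bound 399424/9 since 9 ∤ 316 (the parts of T(316, 9) cannot all be equal).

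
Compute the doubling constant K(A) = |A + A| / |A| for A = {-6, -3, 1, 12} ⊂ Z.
K = |A + A| / |A| = 10/4 = 5/2

Enumerate A + A = {a + b : a, b ∈ A}. With |A| = 4, there are |A|^2 = 16 ordered sum pairs; collecting distinct values, A + A = {-12, -9, -6, -5, -2, 2, 6, 9, 13, 24}, so |A + A| = 10. Thus K = 10/4 = 5/2. For comparison, the minimum possible |A + A| over all 4-element sets is 2·4 − 1 = 7 (so min K = 7/4), attained only by arithmetic progressions.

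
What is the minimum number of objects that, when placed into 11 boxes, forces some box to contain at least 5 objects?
n = (5 − 1)·11 + 1 = 45

By the generalised pigeonhole principle, to guarantee some box contains ≥ r objects we need more than (r − 1) · k objects total. Threshold: n = (r − 1) · k + 1. With r = 5 and k = 11: n = 4 · 11 + 1 = 44 + 1 = 45. For n = 44 = 4 · 11, we can put exactly 4 objects in every box, avoiding 5 in any single one — so 45 is tight.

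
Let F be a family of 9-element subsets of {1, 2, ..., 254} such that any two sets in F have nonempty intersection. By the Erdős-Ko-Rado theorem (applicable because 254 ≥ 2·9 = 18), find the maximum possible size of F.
max |F| = C(253, 8) = 372303703982925

The Erdős-Ko-Rado theorem states: for n ≥ 2k, an intersecting family of k-subsets of an n-element set has size at most C(n − 1, k − 1), with equality for 'star' families {A ⊆ [n] : |A| = k, i ∈ A} (fix an element i). For n = 254, k = 9: C(253, 8) = 372303703982925.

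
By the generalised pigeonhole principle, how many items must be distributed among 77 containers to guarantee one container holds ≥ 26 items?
n = (26 − 1)·77 + 1 = 1926

By the generalised pigeonhole principle, to guarantee some box contains ≥ r objects we need more than (r − 1) · k objects total. Threshold: n = (r − 1) · k + 1. With r = 26 and k = 77: n = 25 · 77 + 1 = 1925 + 1 = 1926. For n = 1925 = 25 · 77, we can put exactly 25 objects in every box, avoiding 26 in any single one — so 1926 is tight.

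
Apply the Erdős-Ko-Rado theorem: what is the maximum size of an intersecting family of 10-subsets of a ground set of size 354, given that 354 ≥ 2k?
max |F| = C(353, 9) = 211621036099430100

Erdős-Ko-Rado (1961): when n ≥ 2k, max |F| = C(n−1, k−1). The bound is attained by the star {A : i ∈ A} for any fixed i ∈ [n]. Here C(354−1, 10−1) = C(353, 9) = 211621036099430100.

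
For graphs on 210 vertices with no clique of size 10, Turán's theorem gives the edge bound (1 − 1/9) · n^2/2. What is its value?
Turán density bound = (8/9) · 210^2/2 = 19600

Turán's theorem: ex(n, K_{r+1}) is achieved by the complete r-partite Turán graph T(n, r) with parts as balanced as possible, and is at most (1 − 1/r) · n^2/2. For r = 9, n = 210: the density bound is (8/9) · 44100/2 = 19600. The integer-valued extremum is e(T(210, 9)) = 19599, which is strictly less than the density bound 19600 since 9 ∤ 210 (the parts of T(210, 9) cannot all be equal).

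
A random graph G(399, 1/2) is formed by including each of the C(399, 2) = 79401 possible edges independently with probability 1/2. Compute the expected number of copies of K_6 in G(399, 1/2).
E[# K_6] = C(399, 6) · (1/2)^C(6, 2) = 5396379471021 / 2^15 ≈ 164684432.099030

For each 6-subset S of vertices (there are C(399, 6) = 5396379471021 such S), let X_S = 1 if S induces a K_6 (all C(6, 2) = 15 edges present). Then P(X_S = 1) = (1/2)^15 = 1/32768. By linearity of expectation, E[# K_6] = C(399, 6) · (1/2)^15 = 5396379471021 / 32768 ≈ 164684432.099030.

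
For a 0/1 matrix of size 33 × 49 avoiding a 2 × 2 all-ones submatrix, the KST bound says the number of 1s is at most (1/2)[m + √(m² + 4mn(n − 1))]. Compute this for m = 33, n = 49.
z(33, 49; 2, 2) ≤ (1/2)[33 + √(33² + 4·33·49·48)] = (1/2)[33 + √311553] = 295.5847

Kővári–Sós–Turán: let r_1, ..., r_33 be the row sums and z = Σ r_i the total number of 1s. Each pair of columns can share at most one row with both entries 1 (else a 2×2 all-ones block appears), so Σ_i C(r_i, 2) ≤ C(49, 2) = 1176. By convexity Σ_i C(r_i, 2) ≥ 33·C(z/33, 2) = z(z − 33)/(2·33), giving z² − 33z − 33·49·48 ≤ 0 and hence z ≤ (1/2)[33 + √(1089 + 4·77616)] = (1/2)[33 + √311553] ≈ (1/2)(33 + 558.1693) = 295.5847.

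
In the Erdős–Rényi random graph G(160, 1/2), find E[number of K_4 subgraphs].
E[# K_4] = C(160, 4) · (1/2)^C(4, 2) = 26294360 / 2^6 = 3286795/8 = 410849.375

For each 4-subset S of vertices (there are C(160, 4) = 26294360 such S), let X_S = 1 if S induces a K_4 (all C(4, 2) = 6 edges present). Then P(X_S = 1) = (1/2)^6 = 1/64. By linearity of expectation, E[# K_4] = C(160, 4) · (1/2)^6 = 26294360 / 64 = 3286795/8 = 410849.375.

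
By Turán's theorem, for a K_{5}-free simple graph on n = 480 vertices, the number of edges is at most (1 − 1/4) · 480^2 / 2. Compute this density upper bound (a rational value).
Turán density bound = (3/4) · 480^2/2 = 86400

Turán's theorem: ex(n, K_{r+1}) is achieved by the complete r-partite Turán graph T(n, r) with parts as balanced as possible, and is at most (1 − 1/r) · n^2/2. For r = 4, n = 480: the density bound is (3/4) · 230400/2 = 86400. Since 4 ∣ 480, the Turán graph T(480, 4) has parts of equal size 120, and its edge count e(T(480, 4)) = 86400 attains the density bound exactly.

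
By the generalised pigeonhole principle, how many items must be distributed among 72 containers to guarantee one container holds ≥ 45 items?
n = (45 − 1)·72 + 1 = 3169

By the generalised pigeonhole principle, to guarantee some box contains ≥ r objects we need more than (r − 1) · k objects total. Threshold: n = (r − 1) · k + 1. With r = 45 and k = 72: n = 44 · 72 + 1 = 3168 + 1 = 3169. For n = 3168 = 44 · 72, we can put exactly 44 objects in every box, avoiding 45 in any single one — so 3169 is tight.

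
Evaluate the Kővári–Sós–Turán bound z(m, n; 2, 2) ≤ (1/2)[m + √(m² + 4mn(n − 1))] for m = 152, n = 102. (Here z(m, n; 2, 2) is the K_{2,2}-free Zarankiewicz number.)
z(152, 102; 2, 2) ≤ (1/2)[152 + √(152² + 4·152·102·101)] = (1/2)[152 + √6286720] = 1329.6666

Kővári–Sós–Turán: let r_1, ..., r_152 be the row sums and z = Σ r_i the total number of 1s. Each pair of columns can share at most one row with both entries 1 (else a 2×2 all-ones block appears), so Σ_i C(r_i, 2) ≤ C(102, 2) = 5151. By convexity Σ_i C(r_i, 2) ≥ 152·C(z/152, 2) = z(z − 152)/(2·152), giving z² − 152z − 152·102·101 ≤ 0 and hence z ≤ (1/2)[152 + √(23104 + 4·1565904)] = (1/2)[152 + √6286720] ≈ (1/2)(152 + 2507.3332) = 1329.6666.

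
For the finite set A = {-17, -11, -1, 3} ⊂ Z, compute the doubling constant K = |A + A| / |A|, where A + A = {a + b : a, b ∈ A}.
K = |A + A| / |A| = 10/4 = 5/2

Enumerate A + A = {a + b : a, b ∈ A}. With |A| = 4, there are |A|^2 = 16 ordered sum pairs; collecting distinct values, A + A = {-34, -28, -22, -18, -14, -12, -8, -2, 2, 6}, so |A + A| = 10. Thus K = 10/4 = 5/2. For comparison, the minimum possible |A + A| over all 4-element sets is 2·4 − 1 = 7 (so min K = 7/4), attained only by arithmetic progressions.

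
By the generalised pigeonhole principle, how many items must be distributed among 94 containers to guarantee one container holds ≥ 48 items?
n = (48 − 1)·94 + 1 = 4419

By the generalised pigeonhole principle, to guarantee some box contains ≥ r objects we need more than (r − 1) · k objects total. Threshold: n = (r − 1) · k + 1. With r = 48 and k = 94: n = 47 · 94 + 1 = 4418 + 1 = 4419. For n = 4418 = 47 · 94, we can put exactly 47 objects in every box, avoiding 48 in any single one — so 4419 is tight.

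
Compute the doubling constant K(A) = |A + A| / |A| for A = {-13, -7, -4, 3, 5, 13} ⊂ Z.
K = |A + A| / |A| = 19/6

Enumerate A + A = {a + b : a, b ∈ A}. With |A| = 6, there are |A|^2 = 36 ordered sum pairs; collecting distinct values, A + A = {-26, -20, -17, -14, -11, -10, -8, -4, -2, -1, 0, 1, 6, 8, 9, 10, 16, 18, 26}, so |A + A| = 19. Thus K = 19/6. For comparison, the minimum possible |A + A| over all 6-element sets is 2·6 − 1 = 11 (so min K = 11/6), attained only by arithmetic progressions.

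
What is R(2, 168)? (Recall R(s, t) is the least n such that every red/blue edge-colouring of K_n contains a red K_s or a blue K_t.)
R(2, 168) = 168

R(2, k) = k for all k ≥ 2: in a 2-colouring of K_k, either some edge is red (a red K_2) or all edges are blue (a blue K_k). And K_{167} coloured all-blue has no blue K_168, so R(2, 168) > 167. Hence R(2, 168) = 168.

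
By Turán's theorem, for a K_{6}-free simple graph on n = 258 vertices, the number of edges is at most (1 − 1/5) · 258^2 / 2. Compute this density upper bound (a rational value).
Turán density bound = (4/5) · 258^2/2 = 133128/5 ≈ 26625.6

Turán's theorem: ex(n, K_{r+1}) is achieved by the complete r-partite Turán graph T(n, r) with parts as balanced as possible, and is at most (1 − 1/r) · n^2/2. For r = 5, n = 258: the density bound is (4/5) · 66564/2 = 133128/5 ≈ 26625.6. The integer-valued extremum is e(T(258, 5)) = 26625, which is strictly less than the density bound 133128/5 since 5 ∤ 258 (the parts of T(258, 5) cannot all be equal).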